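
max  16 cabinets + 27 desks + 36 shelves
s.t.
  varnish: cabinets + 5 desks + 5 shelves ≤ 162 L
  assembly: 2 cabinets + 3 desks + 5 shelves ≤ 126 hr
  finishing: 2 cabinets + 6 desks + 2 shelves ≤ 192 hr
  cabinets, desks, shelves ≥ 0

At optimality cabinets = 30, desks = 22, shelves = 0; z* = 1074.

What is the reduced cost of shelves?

-1

At the optimum: varnish uses 140 of 162 (slack = 22); assembly uses 126 of 126 (binding); finishing uses 192 of 192 (binding).
Slack constraints have shadow price 0 (complementary slackness).
Dual feasibility on the basic columns requires 2·y_assembly + 2·y_finishing = 16, 3·y_assembly + 6·y_finishing = 27.
Solving: y_assembly = 7, y_finishing = 1.
Reduced cost of shelves: c₃ − yᵀa₃ = 36 − (7·5 + 1·2) = 36 − 37 = -1.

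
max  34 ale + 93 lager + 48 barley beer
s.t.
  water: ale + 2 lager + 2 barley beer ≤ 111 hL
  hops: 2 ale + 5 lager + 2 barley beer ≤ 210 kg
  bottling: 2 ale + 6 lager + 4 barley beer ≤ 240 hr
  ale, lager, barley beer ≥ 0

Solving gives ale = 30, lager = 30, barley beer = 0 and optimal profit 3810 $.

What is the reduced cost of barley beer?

-2

At the optimum: water uses 90 of 111 (slack = 21); hops uses 210 of 210 (binding); bottling uses 240 of 240 (binding).
By complementary slackness, y = 0 for the non-binding constraint.
The binding rows give the dual system: 2·y_hops + 2·y_bottling = 34 and 5·y_hops + 6·y_bottling = 93.
→ y_hops = 9 and y_bottling = 8.
Reduced cost of barley beer: c₃ − yᵀa₃ = 48 − (9·2 + 8·4) = 48 − 50 = -2.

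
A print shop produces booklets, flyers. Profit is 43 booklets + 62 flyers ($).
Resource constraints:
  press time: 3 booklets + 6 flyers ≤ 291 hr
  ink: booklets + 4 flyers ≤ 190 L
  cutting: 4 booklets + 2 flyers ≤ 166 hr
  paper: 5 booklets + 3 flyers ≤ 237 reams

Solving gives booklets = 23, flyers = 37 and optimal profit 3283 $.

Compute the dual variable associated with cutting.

4

Binding: press time and cutting. Non-binding: ink (19 unused), paper (11 unused).
Slack constraints have shadow price 0 (complementary slackness).
Dual feasibility on the basic columns requires 3·y_press time + 4·y_cutting = 43, 6·y_press time + 2·y_cutting = 62.
This yields shadow prices y_press time = 9, y_cutting = 4.
Shadow price of cutting = 4.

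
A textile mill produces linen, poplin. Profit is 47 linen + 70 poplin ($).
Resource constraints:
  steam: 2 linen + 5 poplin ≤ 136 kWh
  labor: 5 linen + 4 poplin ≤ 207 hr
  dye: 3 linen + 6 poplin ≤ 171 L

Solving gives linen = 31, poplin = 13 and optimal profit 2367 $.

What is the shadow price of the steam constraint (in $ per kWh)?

0

Check each constraint at x*: steam 127/136 (slack 9); labor 207/207 (tight); dye 171/171 (tight).
By complementary slackness, y = 0 for the non-binding constraint.
The binding rows give the dual system: 5·y_labor + 3·y_dye = 47 and 4·y_labor + 6·y_dye = 70.
Solving: y_labor = 4, y_dye = 9.
Shadow price of steam = 0.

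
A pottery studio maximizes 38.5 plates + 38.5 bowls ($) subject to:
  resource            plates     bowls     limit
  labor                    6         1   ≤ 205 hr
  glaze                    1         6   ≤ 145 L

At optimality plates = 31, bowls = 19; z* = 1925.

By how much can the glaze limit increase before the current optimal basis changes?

1085

Binding constraints: labor, glaze. The basis is B = [[6,1],[1,6]] with det 35.
Per unit increase in glaze, x* moves by d = (-0.0286, 0.1714).
The basis stays optimal until plates reaches 0; allowable increase = 1085 L.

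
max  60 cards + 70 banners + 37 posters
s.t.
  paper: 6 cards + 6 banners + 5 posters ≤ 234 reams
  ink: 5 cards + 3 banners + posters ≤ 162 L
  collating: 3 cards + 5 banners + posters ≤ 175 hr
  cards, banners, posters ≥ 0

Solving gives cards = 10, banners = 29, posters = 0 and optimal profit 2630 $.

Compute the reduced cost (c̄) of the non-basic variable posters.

Check each constraint at x*: paper 234/234 (tight); ink 137/162 (slack 25); collating 175/175 (tight).
By complementary slackness, y = 0 for the non-binding constraint.
Dual feasibility on the basic columns requires 6·y_paper + 3·y_collating = 60, 6·y_paper + 5·y_collating = 70.
This yields shadow prices y_paper = 7.5, y_collating = 5.
Reduced cost of posters: c₃ − yᵀa₃ = 37 − (7.5·5 + 5·1) = 37 − 42.5 = -5.5.

-5.5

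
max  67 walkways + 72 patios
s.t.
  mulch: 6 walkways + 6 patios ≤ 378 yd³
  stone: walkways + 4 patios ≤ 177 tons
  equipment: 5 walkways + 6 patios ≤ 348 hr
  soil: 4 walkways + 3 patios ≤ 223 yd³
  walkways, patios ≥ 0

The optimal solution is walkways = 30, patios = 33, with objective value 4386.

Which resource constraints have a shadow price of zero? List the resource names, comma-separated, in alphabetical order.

mulch: 378/378 (binding)
stone: 162/177 (slack 15)
equipment: 348/348 (binding)
soil: 219/223 (slack 4)
By complementary slackness, a constraint with positive slack has shadow price 0 → soil, stone.

soil, stone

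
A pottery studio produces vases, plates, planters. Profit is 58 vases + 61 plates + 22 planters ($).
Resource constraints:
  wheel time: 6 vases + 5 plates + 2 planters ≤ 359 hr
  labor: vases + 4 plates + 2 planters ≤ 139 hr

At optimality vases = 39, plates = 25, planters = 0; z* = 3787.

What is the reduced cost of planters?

-4

At the optimum: wheel time uses 359 of 359 (binding); labor uses 139 of 139 (binding).
Dual feasibility on the basic columns requires 6·y_wheel time + 1·y_labor = 58, 5·y_wheel time + 4·y_labor = 61.
This yields shadow prices y_wheel time = 9, y_labor = 4.
Reduced cost of planters: c₃ − yᵀa₃ = 22 − (9·2 + 4·2) = 22 − 26 = -4.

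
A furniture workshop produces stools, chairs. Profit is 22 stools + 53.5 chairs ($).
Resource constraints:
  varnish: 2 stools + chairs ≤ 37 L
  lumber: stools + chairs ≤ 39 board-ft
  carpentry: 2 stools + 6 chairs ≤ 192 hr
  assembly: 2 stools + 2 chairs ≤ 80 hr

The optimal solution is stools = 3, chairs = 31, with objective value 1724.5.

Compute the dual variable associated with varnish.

Binding: varnish and carpentry. Non-binding: lumber (5 unused), assembly (12 unused).
Since lumber, assembly are not tight, their duals are 0.
The binding rows give the dual system: 2·y_varnish + 2·y_carpentry = 22 and 1·y_varnish + 6·y_carpentry = 53.5.
→ y_varnish = 2.5 and y_carpentry = 8.5.
Shadow price of varnish = 2.5.

2.5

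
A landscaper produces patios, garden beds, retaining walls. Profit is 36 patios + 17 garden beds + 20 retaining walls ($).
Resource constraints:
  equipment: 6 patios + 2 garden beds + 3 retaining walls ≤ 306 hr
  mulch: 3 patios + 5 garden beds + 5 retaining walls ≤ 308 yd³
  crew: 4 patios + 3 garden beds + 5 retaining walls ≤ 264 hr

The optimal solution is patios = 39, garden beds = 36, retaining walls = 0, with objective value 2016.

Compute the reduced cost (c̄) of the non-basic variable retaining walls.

Binding: equipment and crew. Non-binding: mulch (11 unused).
Since mulch is not tight, its dual is 0.
From A_Bᵀ y = c: 6·y_equipment + 4·y_crew = 36; 2·y_equipment + 3·y_crew = 17.
→ y_equipment = 4 and y_crew = 3.
Reduced cost of retaining walls: c₃ − yᵀa₃ = 20 − (4·3 + 3·5) = 20 − 27 = -7.

-7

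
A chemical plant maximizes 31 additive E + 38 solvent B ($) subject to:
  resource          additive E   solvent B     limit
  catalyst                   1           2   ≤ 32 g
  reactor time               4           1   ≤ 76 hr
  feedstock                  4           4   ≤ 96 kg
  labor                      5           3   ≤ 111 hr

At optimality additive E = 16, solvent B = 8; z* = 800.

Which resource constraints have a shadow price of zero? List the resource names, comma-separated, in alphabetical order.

catalyst: 32/32 (binding)
reactor time: 72/76 (slack 4)
feedstock: 96/96 (binding)
labor: 104/111 (slack 7)
By complementary slackness, a constraint with positive slack has shadow price 0 → labor, reactor time.

labor, reactor time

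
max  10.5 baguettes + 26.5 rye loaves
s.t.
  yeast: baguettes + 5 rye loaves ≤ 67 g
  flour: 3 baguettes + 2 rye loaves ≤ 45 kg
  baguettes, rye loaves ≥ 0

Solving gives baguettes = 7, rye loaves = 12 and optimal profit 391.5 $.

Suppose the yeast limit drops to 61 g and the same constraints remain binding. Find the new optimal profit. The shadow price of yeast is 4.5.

364.5

Δb = -6, so new z* = 391.5 + (4.5)·(-6) = 391.5 − 27 = 364.5.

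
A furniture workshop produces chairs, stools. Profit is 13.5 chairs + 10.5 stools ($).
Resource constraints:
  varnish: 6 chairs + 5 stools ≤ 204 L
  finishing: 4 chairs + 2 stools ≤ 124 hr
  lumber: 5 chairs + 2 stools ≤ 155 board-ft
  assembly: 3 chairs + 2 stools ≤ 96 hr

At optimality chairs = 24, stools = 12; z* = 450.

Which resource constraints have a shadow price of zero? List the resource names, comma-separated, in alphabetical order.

finishing, lumber

varnish: 204/204 (binding)
finishing: 120/124 (slack 4)
lumber: 144/155 (slack 11)
assembly: 96/96 (binding)
By complementary slackness, a constraint with positive slack has shadow price 0 → finishing, lumber.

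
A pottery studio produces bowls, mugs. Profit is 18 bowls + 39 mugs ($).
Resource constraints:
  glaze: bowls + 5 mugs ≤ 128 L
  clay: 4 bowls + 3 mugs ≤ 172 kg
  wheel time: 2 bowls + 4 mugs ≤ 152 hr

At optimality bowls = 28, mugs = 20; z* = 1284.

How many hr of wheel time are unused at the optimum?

wheel time used = 2·28 + 4·20 = 136; slack = 152 − 136 = 16.

16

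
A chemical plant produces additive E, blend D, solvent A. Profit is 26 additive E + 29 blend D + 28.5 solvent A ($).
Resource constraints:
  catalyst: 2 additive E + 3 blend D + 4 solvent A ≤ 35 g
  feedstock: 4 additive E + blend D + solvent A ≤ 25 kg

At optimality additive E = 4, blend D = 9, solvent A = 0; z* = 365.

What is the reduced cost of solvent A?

-9.5

Check each constraint at x*: catalyst 35/35 (tight); feedstock 25/25 (tight).
The binding rows give the dual system: 2·y_catalyst + 4·y_feedstock = 26 and 3·y_catalyst + 1·y_feedstock = 29.
→ y_catalyst = 9 and y_feedstock = 2.
Reduced cost of solvent A: c₃ − yᵀa₃ = 28.5 − (9·4 + 2·1) = 28.5 − 38 = -9.5.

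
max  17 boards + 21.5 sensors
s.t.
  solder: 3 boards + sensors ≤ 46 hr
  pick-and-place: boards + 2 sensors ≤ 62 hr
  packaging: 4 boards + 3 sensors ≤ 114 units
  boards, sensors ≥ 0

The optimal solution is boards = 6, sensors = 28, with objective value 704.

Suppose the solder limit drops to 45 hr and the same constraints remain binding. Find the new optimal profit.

701.5

At the optimum: solder uses 46 of 46 (binding); pick-and-place uses 62 of 62 (binding); packaging uses 108 of 114 (slack = 6).
Since packaging is not tight, its dual is 0.
The binding rows give the dual system: 3·y_solder + 1·y_pick-and-place = 17 and 1·y_solder + 2·y_pick-and-place = 21.5.
Solving: y_solder = 2.5, y_pick-and-place = 9.5.
Δz = y_solder·Δb = 2.5 × (-1) = -2.5, so new z* = 704 − 2.5 = 701.5.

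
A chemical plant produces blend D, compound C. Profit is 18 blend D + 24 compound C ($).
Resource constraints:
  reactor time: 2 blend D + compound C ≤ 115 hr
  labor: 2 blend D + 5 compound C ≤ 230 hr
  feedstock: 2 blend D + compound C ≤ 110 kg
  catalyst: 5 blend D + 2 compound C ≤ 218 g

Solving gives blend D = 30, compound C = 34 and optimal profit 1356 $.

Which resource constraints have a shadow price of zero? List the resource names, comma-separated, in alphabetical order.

reactor time: 94/115 (slack 21)
labor: 230/230 (binding)
feedstock: 94/110 (slack 16)
catalyst: 218/218 (binding)
By complementary slackness, a constraint with positive slack has shadow price 0 → feedstock, reactor time.

feedstock, reactor time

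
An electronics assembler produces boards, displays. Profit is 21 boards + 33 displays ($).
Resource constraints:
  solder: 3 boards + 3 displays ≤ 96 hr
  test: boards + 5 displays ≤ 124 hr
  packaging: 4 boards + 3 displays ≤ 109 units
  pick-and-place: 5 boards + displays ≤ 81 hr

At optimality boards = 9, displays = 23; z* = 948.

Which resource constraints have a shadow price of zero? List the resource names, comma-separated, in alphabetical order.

solder: 96/96 (binding)
test: 124/124 (binding)
packaging: 105/109 (slack 4)
pick-and-place: 68/81 (slack 13)
By complementary slackness, a constraint with positive slack has shadow price 0 → packaging, pick-and-place.

packaging, pick-and-place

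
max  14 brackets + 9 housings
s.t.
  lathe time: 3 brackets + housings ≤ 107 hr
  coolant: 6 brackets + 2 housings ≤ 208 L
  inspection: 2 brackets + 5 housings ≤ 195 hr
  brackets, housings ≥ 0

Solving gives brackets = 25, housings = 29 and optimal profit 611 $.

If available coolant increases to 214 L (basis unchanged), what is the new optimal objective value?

623

At the optimum: lathe time uses 104 of 107 (slack = 3); coolant uses 208 of 208 (binding); inspection uses 195 of 195 (binding).
Slack constraints have shadow price 0 (complementary slackness).
The binding rows give the dual system: 6·y_coolant + 2·y_inspection = 14 and 2·y_coolant + 5·y_inspection = 9.
Solving: y_coolant = 2, y_inspection = 1.
Δz = y_coolant·Δb = 2 × (6) = 12, so new z* = 611 + 12 = 623.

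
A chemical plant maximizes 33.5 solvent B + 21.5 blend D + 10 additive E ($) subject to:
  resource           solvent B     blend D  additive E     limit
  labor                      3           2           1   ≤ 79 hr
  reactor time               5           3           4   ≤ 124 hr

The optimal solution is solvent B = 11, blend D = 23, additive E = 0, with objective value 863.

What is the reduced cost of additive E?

-7

At the optimum: labor uses 79 of 79 (binding); reactor time uses 124 of 124 (binding).
The binding rows give the dual system: 3·y_labor + 5·y_reactor time = 33.5 and 2·y_labor + 3·y_reactor time = 21.5.
→ y_labor = 7 and y_reactor time = 2.5.
Reduced cost of additive E: c₃ − yᵀa₃ = 10 − (7·1 + 2.5·4) = 10 − 17 = -7.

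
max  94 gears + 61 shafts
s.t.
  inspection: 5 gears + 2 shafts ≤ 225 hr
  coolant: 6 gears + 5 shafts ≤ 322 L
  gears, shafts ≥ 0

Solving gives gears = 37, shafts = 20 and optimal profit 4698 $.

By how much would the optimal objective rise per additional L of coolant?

9

Both inspection and coolant are binding at x*.
Dual feasibility on the basic columns requires 5·y_inspection + 6·y_coolant = 94, 2·y_inspection + 5·y_coolant = 61.
→ y_inspection = 8 and y_coolant = 9.
Shadow price of coolant = 9.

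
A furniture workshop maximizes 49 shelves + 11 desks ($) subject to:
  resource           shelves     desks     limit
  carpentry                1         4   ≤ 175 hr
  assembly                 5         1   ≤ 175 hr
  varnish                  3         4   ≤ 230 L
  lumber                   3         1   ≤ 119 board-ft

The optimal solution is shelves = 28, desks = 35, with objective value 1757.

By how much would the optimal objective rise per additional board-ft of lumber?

3

Binding: assembly and lumber. Non-binding: carpentry (7 unused), varnish (6 unused).
Slack constraints have shadow price 0 (complementary slackness).
Dual feasibility on the basic columns requires 5·y_assembly + 3·y_lumber = 49, 1·y_assembly + 1·y_lumber = 11.
Solving: y_assembly = 8, y_lumber = 3.
Shadow price of lumber = 3.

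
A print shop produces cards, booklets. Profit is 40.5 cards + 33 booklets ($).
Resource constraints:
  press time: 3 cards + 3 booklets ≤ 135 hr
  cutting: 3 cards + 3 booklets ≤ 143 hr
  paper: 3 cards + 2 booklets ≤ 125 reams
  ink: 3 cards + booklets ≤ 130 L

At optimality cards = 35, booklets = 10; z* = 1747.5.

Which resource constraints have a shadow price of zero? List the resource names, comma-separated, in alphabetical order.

cutting, ink

press time: 135/135 (binding)
cutting: 135/143 (slack 8)
paper: 125/125 (binding)
ink: 115/130 (slack 15)
By complementary slackness, a constraint with positive slack has shadow price 0 → cutting, ink.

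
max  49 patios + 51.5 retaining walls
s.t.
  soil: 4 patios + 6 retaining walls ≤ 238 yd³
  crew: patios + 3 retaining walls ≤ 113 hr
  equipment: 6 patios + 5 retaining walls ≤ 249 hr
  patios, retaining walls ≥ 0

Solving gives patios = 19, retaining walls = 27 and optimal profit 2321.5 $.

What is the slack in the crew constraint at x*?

crew used = 1·19 + 3·27 = 100; slack = 113 − 100 = 13.

13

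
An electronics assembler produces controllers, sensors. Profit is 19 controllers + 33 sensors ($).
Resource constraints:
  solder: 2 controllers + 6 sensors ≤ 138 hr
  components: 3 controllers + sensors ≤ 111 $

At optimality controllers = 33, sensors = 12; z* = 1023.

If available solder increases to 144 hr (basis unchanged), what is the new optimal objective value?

Both solder and components are binding at x*.
The binding rows give the dual system: 2·y_solder + 3·y_components = 19 and 6·y_solder + 1·y_components = 33.
→ y_solder = 5 and y_components = 3.
Δz = y_solder·Δb = 5 × (6) = 30, so new z* = 1023 + 30 = 1053.

1053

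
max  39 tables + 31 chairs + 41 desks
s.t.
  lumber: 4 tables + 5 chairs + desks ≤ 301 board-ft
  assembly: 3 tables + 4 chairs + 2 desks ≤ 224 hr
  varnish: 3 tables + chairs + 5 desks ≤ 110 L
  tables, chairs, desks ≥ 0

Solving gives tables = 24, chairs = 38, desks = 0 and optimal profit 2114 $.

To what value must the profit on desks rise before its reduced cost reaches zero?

At the optimum: lumber uses 286 of 301 (slack = 15); assembly uses 224 of 224 (binding); varnish uses 110 of 110 (binding).
By complementary slackness, y = 0 for the non-binding constraint.
The binding rows give the dual system: 3·y_assembly + 3·y_varnish = 39 and 4·y_assembly + 1·y_varnish = 31.
This yields shadow prices y_assembly = 6, y_varnish = 7.
desks enters the basis when its profit ≥ yᵀa₃ = 6·2 + 7·5 = 47.

47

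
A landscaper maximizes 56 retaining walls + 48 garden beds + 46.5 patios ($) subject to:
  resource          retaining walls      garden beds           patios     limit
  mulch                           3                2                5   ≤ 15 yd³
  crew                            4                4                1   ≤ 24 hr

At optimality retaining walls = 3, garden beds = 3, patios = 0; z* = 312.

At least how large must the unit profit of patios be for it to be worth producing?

Both mulch and crew are binding at x*.
Dual feasibility on the basic columns requires 3·y_mulch + 4·y_crew = 56, 2·y_mulch + 4·y_crew = 48.
→ y_mulch = 8 and y_crew = 8.
patios enters the basis when its profit ≥ yᵀa₃ = 8·5 + 8·1 = 48.

48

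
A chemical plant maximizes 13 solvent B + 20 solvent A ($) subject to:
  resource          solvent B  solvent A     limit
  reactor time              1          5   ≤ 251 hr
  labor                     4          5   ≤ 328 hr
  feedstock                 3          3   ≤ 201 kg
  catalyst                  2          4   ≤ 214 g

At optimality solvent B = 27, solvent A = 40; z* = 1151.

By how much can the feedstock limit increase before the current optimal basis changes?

Binding constraints: feedstock, catalyst. The basis is B = [[3,3],[2,4]] with det 6.
Per unit increase in feedstock, x* moves by d = (0.6667, -0.3333).
The basis stays optimal until labor becomes binding; allowable increase = 20 kg.

20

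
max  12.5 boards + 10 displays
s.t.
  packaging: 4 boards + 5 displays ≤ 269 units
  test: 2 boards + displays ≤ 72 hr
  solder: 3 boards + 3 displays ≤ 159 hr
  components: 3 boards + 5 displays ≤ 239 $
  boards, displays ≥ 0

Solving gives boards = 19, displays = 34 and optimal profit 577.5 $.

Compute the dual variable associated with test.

2.5

At the optimum: packaging uses 246 of 269 (slack = 23); test uses 72 of 72 (binding); solder uses 159 of 159 (binding); components uses 227 of 239 (slack = 12).
By complementary slackness, y = 0 for the non-binding constraints.
From A_Bᵀ y = c: 2·y_test + 3·y_solder = 12.5; 1·y_test + 3·y_solder = 10.
→ y_test = 2.5 and y_solder = 2.5.
Shadow price of test = 2.5.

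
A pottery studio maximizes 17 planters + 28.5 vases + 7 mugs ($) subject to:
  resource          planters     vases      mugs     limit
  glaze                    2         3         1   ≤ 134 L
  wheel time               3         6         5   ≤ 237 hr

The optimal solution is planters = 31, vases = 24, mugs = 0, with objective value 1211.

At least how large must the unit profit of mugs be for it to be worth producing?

Both glaze and wheel time are binding at x*.
From A_Bᵀ y = c: 2·y_glaze + 3·y_wheel time = 17; 3·y_glaze + 6·y_wheel time = 28.5.
This yields shadow prices y_glaze = 5.5, y_wheel time = 2.
mugs enters the basis when its profit ≥ yᵀa₃ = 5.5·1 + 2·5 = 15.5.

15.5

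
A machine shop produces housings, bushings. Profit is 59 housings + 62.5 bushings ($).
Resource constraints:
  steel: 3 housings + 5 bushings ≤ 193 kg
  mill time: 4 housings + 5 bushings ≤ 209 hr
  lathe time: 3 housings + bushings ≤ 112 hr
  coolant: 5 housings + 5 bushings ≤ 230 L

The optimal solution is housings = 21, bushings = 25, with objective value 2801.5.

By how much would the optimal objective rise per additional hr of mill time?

3.5

Check each constraint at x*: steel 188/193 (slack 5); mill time 209/209 (tight); lathe time 88/112 (slack 24); coolant 230/230 (tight).
Slack constraints have shadow price 0 (complementary slackness).
Dual feasibility on the basic columns requires 4·y_mill time + 5·y_coolant = 59, 5·y_mill time + 5·y_coolant = 62.5.
This yields shadow prices y_mill time = 3.5, y_coolant = 9.
Shadow price of mill time = 3.5.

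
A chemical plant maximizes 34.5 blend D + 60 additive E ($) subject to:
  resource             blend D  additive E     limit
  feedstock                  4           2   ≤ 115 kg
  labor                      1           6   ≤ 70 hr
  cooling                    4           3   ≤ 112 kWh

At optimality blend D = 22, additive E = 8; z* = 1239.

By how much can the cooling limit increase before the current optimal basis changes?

Binding constraints: labor, cooling. The basis is B = [[1,6],[4,3]] with det -21.
Per unit increase in cooling, x* moves by d = (0.2857, -0.0476).
The basis stays optimal until feedstock becomes binding; allowable increase = 10.5 kWh.

10.5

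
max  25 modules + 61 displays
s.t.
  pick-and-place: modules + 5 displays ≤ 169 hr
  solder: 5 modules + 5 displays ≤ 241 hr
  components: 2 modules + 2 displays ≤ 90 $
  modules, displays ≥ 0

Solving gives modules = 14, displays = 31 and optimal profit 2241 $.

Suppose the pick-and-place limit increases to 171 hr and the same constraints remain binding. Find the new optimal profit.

2259

Binding: pick-and-place and components. Non-binding: solder (16 unused).
Slack constraints have shadow price 0 (complementary slackness).
From A_Bᵀ y = c: 1·y_pick-and-place + 2·y_components = 25; 5·y_pick-and-place + 2·y_components = 61.
Solving: y_pick-and-place = 9, y_components = 8.
Δz = y_pick-and-place·Δb = 9 × (2) = 18, so new z* = 2241 + 18 = 2259.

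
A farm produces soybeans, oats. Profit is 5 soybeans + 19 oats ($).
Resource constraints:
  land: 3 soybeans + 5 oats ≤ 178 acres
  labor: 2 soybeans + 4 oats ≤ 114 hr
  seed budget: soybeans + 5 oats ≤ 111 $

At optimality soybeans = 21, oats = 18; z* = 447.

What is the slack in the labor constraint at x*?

labor used = 2·21 + 4·18 = 114; slack = 114 − 114 = 0.

0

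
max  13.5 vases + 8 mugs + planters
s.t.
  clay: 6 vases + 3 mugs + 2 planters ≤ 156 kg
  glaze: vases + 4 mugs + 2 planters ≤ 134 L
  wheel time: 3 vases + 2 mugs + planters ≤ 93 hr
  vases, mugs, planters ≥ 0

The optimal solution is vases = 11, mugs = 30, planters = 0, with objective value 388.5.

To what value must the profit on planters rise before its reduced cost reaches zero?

4.5

Check each constraint at x*: clay 156/156 (tight); glaze 131/134 (slack 3); wheel time 93/93 (tight).
Slack constraints have shadow price 0 (complementary slackness).
Dual feasibility on the basic columns requires 6·y_clay + 3·y_wheel time = 13.5, 3·y_clay + 2·y_wheel time = 8.
Solving: y_clay = 1, y_wheel time = 2.5.
planters enters the basis when its profit ≥ yᵀa₃ = 1·2 + 2.5·1 = 4.5.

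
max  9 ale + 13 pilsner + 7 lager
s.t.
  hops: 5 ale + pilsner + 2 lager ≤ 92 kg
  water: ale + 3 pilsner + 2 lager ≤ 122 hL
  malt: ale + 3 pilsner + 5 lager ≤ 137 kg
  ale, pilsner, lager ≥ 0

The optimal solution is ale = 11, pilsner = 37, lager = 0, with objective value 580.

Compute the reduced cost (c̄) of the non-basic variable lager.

-3

Check each constraint at x*: hops 92/92 (tight); water 122/122 (tight); malt 122/137 (slack 15).
By complementary slackness, y = 0 for the non-binding constraint.
The binding rows give the dual system: 5·y_hops + 1·y_water = 9 and 1·y_hops + 3·y_water = 13.
→ y_hops = 1 and y_water = 4.
Reduced cost of lager: c₃ − yᵀa₃ = 7 − (1·2 + 4·2) = 7 − 10 = -3.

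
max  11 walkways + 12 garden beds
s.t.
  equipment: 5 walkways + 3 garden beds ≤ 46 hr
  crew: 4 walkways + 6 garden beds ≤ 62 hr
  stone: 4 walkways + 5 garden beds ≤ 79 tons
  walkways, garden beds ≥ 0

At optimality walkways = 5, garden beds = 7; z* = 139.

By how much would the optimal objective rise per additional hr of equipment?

At the optimum: equipment uses 46 of 46 (binding); crew uses 62 of 62 (binding); stone uses 55 of 79 (slack = 24).
By complementary slackness, y = 0 for the non-binding constraint.
From A_Bᵀ y = c: 5·y_equipment + 4·y_crew = 11; 3·y_equipment + 6·y_crew = 12.
Solving: y_equipment = 1, y_crew = 1.5.
Shadow price of equipment = 1.

1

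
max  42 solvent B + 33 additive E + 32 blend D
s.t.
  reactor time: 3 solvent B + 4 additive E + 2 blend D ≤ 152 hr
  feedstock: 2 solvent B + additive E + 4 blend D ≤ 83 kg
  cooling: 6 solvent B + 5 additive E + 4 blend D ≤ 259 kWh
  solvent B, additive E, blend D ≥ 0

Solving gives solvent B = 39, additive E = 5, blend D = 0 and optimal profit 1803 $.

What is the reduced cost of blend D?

At the optimum: reactor time uses 137 of 152 (slack = 15); feedstock uses 83 of 83 (binding); cooling uses 259 of 259 (binding).
Since reactor time is not tight, its dual is 0.
The binding rows give the dual system: 2·y_feedstock + 6·y_cooling = 42 and 1·y_feedstock + 5·y_cooling = 33.
Solving: y_feedstock = 3, y_cooling = 6.
Reduced cost of blend D: c₃ − yᵀa₃ = 32 − (3·4 + 6·4) = 32 − 36 = -4.

-4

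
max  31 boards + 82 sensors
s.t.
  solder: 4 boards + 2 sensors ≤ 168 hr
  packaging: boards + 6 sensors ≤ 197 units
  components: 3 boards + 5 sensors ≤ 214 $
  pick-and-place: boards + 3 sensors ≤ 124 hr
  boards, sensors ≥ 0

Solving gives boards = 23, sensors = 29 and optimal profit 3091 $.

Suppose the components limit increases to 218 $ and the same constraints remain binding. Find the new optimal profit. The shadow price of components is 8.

Δb = 4, so new z* = 3091 + (8)·(4) = 3091 + 32 = 3123.

3123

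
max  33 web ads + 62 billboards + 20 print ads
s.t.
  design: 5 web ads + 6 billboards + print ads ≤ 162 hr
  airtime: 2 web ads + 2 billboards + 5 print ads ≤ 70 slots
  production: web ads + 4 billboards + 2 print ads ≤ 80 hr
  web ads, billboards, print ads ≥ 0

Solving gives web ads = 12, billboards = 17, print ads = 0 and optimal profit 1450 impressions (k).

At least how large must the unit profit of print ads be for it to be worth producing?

21

Binding: design and production. Non-binding: airtime (12 unused).
Slack constraints have shadow price 0 (complementary slackness).
The binding rows give the dual system: 5·y_design + 1·y_production = 33 and 6·y_design + 4·y_production = 62.
This yields shadow prices y_design = 5, y_production = 8.
print ads enters the basis when its profit ≥ yᵀa₃ = 5·1 + 8·2 = 21.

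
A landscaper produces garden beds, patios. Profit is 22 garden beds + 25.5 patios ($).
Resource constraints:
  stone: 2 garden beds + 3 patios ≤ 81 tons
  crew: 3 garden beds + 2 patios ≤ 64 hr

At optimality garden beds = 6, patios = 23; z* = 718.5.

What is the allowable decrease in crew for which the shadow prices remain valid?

Binding constraints: stone, crew. The basis is B = [[2,3],[3,2]] with det -5.
Per unit decrease in crew, x* moves by d = (-0.6, 0.4).
The basis stays optimal until garden beds reaches 0; allowable decrease = 10 hr.

10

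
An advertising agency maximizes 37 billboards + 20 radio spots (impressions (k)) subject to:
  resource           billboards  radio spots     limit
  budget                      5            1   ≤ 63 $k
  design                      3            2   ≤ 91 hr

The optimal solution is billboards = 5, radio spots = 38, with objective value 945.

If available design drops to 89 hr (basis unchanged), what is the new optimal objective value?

927

Check each constraint at x*: budget 63/63 (tight); design 91/91 (tight).
Dual feasibility on the basic columns requires 5·y_budget + 3·y_design = 37, 1·y_budget + 2·y_design = 20.
Solving: y_budget = 2, y_design = 9.
Δz = y_design·Δb = 9 × (-2) = -18, so new z* = 945 − 18 = 927.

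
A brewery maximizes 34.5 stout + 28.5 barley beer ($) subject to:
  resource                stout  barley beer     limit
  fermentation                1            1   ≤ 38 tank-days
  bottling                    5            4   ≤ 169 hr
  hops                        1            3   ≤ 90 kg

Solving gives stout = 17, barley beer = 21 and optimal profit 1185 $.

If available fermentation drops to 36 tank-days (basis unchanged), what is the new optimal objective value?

1176

Check each constraint at x*: fermentation 38/38 (tight); bottling 169/169 (tight); hops 80/90 (slack 10).
Slack constraints have shadow price 0 (complementary slackness).
From A_Bᵀ y = c: 1·y_fermentation + 5·y_bottling = 34.5; 1·y_fermentation + 4·y_bottling = 28.5.
This yields shadow prices y_fermentation = 4.5, y_bottling = 6.
Δz = y_fermentation·Δb = 4.5 × (-2) = -9, so new z* = 1185 − 9 = 1176.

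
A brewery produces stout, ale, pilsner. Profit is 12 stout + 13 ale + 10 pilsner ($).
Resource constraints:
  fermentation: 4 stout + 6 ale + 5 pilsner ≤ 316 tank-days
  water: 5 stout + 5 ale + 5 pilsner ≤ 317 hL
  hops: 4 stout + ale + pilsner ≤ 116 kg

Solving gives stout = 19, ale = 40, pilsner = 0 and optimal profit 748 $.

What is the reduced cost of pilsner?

Check each constraint at x*: fermentation 316/316 (tight); water 295/317 (slack 22); hops 116/116 (tight).
Slack constraints have shadow price 0 (complementary slackness).
Dual feasibility on the basic columns requires 4·y_fermentation + 4·y_hops = 12, 6·y_fermentation + 1·y_hops = 13.
→ y_fermentation = 2 and y_hops = 1.
Reduced cost of pilsner: c₃ − yᵀa₃ = 10 − (2·5 + 1·1) = 10 − 11 = -1.

-1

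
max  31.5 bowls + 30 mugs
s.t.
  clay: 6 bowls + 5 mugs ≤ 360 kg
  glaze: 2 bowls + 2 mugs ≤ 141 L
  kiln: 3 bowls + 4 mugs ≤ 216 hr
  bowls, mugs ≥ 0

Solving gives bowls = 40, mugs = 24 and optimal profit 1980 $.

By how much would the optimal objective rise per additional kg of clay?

Check each constraint at x*: clay 360/360 (tight); glaze 128/141 (slack 13); kiln 216/216 (tight).
Slack constraints have shadow price 0 (complementary slackness).
The binding rows give the dual system: 6·y_clay + 3·y_kiln = 31.5 and 5·y_clay + 4·y_kiln = 30.
→ y_clay = 4 and y_kiln = 2.5.
Shadow price of clay = 4.

4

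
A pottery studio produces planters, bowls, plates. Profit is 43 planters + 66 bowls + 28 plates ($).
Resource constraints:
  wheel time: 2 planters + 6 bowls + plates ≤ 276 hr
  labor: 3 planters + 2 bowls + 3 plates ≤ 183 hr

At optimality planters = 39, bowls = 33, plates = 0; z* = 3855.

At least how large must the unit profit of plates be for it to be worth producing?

At the optimum: wheel time uses 276 of 276 (binding); labor uses 183 of 183 (binding).
Dual feasibility on the basic columns requires 2·y_wheel time + 3·y_labor = 43, 6·y_wheel time + 2·y_labor = 66.
Solving: y_wheel time = 8, y_labor = 9.
plates enters the basis when its profit ≥ yᵀa₃ = 8·1 + 9·3 = 35.

35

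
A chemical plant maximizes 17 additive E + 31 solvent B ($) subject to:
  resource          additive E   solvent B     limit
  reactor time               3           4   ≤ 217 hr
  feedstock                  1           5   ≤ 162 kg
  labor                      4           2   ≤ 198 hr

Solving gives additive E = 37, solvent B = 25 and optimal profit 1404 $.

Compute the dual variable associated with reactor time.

Binding: feedstock and labor. Non-binding: reactor time (6 unused).
Slack constraints have shadow price 0 (complementary slackness).
The binding rows give the dual system: 1·y_feedstock + 4·y_labor = 17 and 5·y_feedstock + 2·y_labor = 31.
Solving: y_feedstock = 5, y_labor = 3.
Shadow price of reactor time = 0.

0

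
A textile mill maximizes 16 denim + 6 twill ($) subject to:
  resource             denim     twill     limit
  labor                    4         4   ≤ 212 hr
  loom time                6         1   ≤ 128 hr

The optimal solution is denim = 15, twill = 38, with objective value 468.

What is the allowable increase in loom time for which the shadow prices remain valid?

Binding constraints: labor, loom time. The basis is B = [[4,4],[6,1]] with det -20.
Per unit increase in loom time, x* moves by d = (0.2, -0.2).
The basis stays optimal until twill reaches 0; allowable increase = 190 hr.

190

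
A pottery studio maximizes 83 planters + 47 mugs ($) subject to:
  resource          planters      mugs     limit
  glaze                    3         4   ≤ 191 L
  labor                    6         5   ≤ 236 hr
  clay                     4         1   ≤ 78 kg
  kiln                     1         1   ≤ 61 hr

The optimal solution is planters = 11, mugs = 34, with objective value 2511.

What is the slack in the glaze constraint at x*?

glaze used = 3·11 + 4·34 = 169; slack = 191 − 169 = 22.

22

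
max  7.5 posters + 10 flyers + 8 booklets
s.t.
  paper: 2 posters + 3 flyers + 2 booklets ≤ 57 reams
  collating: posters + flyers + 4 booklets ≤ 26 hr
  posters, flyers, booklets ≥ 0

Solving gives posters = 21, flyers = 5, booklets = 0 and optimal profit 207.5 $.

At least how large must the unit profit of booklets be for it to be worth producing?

Both paper and collating are binding at x*.
The binding rows give the dual system: 2·y_paper + 1·y_collating = 7.5 and 3·y_paper + 1·y_collating = 10.
→ y_paper = 2.5 and y_collating = 2.5.
booklets enters the basis when its profit ≥ yᵀa₃ = 2.5·2 + 2.5·4 = 15.

15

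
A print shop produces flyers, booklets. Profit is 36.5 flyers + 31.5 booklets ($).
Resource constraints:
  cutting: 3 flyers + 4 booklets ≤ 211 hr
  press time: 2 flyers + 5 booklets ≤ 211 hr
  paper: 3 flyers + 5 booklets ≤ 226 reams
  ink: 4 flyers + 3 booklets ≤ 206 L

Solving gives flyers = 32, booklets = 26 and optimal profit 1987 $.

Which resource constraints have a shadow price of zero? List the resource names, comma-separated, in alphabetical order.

cutting, press time

cutting: 200/211 (slack 11)
press time: 194/211 (slack 17)
paper: 226/226 (binding)
ink: 206/206 (binding)
By complementary slackness, a constraint with positive slack has shadow price 0 → cutting, press time.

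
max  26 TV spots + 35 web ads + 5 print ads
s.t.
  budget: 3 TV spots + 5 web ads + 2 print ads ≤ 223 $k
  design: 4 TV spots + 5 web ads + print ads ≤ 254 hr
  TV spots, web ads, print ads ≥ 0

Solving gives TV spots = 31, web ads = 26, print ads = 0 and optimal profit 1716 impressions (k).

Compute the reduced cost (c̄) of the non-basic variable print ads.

-4

Check each constraint at x*: budget 223/223 (tight); design 254/254 (tight).
Dual feasibility on the basic columns requires 3·y_budget + 4·y_design = 26, 5·y_budget + 5·y_design = 35.
→ y_budget = 2 and y_design = 5.
Reduced cost of print ads: c₃ − yᵀa₃ = 5 − (2·2 + 5·1) = 5 − 9 = -4.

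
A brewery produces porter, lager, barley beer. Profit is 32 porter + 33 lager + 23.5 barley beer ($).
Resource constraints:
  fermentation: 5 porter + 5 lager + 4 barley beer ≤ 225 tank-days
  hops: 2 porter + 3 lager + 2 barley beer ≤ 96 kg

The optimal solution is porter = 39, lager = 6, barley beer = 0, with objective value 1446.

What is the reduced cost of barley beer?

Check each constraint at x*: fermentation 225/225 (tight); hops 96/96 (tight).
The binding rows give the dual system: 5·y_fermentation + 2·y_hops = 32 and 5·y_fermentation + 3·y_hops = 33.
This yields shadow prices y_fermentation = 6, y_hops = 1.
Reduced cost of barley beer: c₃ − yᵀa₃ = 23.5 − (6·4 + 1·2) = 23.5 − 26 = -2.5.

-2.5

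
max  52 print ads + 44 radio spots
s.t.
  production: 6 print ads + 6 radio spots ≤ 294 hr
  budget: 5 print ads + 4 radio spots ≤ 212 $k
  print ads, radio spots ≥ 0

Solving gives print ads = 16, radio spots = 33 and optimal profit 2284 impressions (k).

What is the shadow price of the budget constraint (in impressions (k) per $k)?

8

At the optimum: production uses 294 of 294 (binding); budget uses 212 of 212 (binding).
From A_Bᵀ y = c: 6·y_production + 5·y_budget = 52; 6·y_production + 4·y_budget = 44.
→ y_production = 2 and y_budget = 8.
Shadow price of budget = 8.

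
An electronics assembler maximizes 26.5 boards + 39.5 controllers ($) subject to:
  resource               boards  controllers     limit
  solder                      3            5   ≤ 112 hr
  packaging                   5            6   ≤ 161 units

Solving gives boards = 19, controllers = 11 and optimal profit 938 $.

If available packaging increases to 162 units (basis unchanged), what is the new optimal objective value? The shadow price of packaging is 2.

Δb = 1, so new z* = 938 + (2)·(1) = 938 + 2 = 940.

940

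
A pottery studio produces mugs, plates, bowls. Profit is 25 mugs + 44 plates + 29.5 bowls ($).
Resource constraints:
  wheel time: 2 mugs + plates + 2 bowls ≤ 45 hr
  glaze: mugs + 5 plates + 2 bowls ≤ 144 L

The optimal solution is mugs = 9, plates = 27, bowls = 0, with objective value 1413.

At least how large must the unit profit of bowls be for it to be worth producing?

32

At the optimum: wheel time uses 45 of 45 (binding); glaze uses 144 of 144 (binding).
From A_Bᵀ y = c: 2·y_wheel time + 1·y_glaze = 25; 1·y_wheel time + 5·y_glaze = 44.
→ y_wheel time = 9 and y_glaze = 7.
bowls enters the basis when its profit ≥ yᵀa₃ = 9·2 + 7·2 = 32.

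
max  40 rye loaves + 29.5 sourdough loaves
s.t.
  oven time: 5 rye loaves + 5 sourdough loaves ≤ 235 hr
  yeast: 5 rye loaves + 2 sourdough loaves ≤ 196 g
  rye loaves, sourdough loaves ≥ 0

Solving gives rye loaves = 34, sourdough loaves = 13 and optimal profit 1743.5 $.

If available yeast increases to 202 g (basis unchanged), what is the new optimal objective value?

1764.5

Check each constraint at x*: oven time 235/235 (tight); yeast 196/196 (tight).
From A_Bᵀ y = c: 5·y_oven time + 5·y_yeast = 40; 5·y_oven time + 2·y_yeast = 29.5.
This yields shadow prices y_oven time = 4.5, y_yeast = 3.5.
Δz = y_yeast·Δb = 3.5 × (6) = 21, so new z* = 1743.5 + 21 = 1764.5.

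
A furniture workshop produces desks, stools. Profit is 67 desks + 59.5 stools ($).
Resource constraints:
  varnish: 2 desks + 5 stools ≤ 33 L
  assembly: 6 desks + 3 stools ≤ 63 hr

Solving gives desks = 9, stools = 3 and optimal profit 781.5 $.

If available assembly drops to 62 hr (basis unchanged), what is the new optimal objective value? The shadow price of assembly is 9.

Δb = -1, so new z* = 781.5 + (9)·(-1) = 781.5 − 9 = 772.5.

772.5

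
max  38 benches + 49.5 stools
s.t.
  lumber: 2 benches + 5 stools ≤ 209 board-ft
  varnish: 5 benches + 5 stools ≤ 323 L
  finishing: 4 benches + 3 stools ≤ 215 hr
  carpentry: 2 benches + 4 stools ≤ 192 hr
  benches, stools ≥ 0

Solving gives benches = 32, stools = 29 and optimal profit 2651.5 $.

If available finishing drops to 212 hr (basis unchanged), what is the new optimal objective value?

2632

At the optimum: lumber uses 209 of 209 (binding); varnish uses 305 of 323 (slack = 18); finishing uses 215 of 215 (binding); carpentry uses 180 of 192 (slack = 12).
Slack constraints have shadow price 0 (complementary slackness).
Dual feasibility on the basic columns requires 2·y_lumber + 4·y_finishing = 38, 5·y_lumber + 3·y_finishing = 49.5.
This yields shadow prices y_lumber = 6, y_finishing = 6.5.
Δz = y_finishing·Δb = 6.5 × (-3) = -19.5, so new z* = 2651.5 − 19.5 = 2632.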